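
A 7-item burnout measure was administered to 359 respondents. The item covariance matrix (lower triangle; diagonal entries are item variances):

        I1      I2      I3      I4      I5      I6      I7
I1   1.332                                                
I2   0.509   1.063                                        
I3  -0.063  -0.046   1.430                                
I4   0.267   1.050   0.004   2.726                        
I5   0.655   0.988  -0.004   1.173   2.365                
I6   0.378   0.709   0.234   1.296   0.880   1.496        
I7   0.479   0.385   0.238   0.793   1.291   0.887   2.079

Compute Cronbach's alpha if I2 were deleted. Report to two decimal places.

Remaining items: I1, I3, I4, I5, I6, I7 (k = 6).
sum of item variances = 1.332 + 1.430 + 2.726 + 2.365 + 1.496 + 2.079 = 11.428
σ²_T = 11.428 + 2 × 8.508 = 28.444
α (item deleted) = (6/5)·(1 − 11.428/28.444) = 0.72

Cronbach's alpha = 0.72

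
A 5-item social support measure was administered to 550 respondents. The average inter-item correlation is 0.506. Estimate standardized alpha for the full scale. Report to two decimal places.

Standardized α = k·r̄ / (1 + (k−1)·r̄) = 5 × 0.506 / (1 + 4 × 0.506)
  = 2.5300 / 3.0240 = 0.84

α = 0.84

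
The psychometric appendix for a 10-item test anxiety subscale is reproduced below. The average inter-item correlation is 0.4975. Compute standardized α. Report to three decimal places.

standardized α = 0.908

Standardized α = k·r̄ / (1 + (k−1)·r̄) = 10 × 0.4975 / (1 + 9 × 0.4975)
  = 4.9750 / 5.4775 = 0.908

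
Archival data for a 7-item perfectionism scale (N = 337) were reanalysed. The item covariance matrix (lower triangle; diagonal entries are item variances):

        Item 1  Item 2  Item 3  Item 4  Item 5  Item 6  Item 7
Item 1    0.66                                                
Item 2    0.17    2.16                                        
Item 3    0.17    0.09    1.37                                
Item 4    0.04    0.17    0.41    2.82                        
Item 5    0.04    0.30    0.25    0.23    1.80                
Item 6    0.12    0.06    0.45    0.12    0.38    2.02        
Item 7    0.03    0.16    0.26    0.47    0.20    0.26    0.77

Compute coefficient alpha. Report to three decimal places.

Σσᵢ² = 0.66 + 2.16 + 1.37 + 2.82 + 1.80 + 2.02 + 0.77 = 11.60
Σ_{i<j} σ_ij = 4.38
Var(T) = 11.60 + 2 × 4.38 = 20.36
α = (k/(k−1))·(1 − Σσᵢ²/Var(T)) = (7/6)·(1 − 11.60/20.36) = 0.502

α = 0.502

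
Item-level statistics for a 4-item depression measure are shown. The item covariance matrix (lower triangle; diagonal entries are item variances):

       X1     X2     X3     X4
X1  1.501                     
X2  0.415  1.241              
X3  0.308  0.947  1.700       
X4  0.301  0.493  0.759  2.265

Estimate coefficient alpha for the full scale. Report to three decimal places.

sum of item variances = 1.501 + 1.241 + 1.700 + 2.265 = 6.707
Σ_{i<j} σ_ij = 3.223
σ²_total = 6.707 + 2 × 3.223 = 13.153
α = (k/(k−1))·(1 − sum of item variances/σ²_total) = (4/3)·(1 − 6.707/13.153) = 0.653

α = 0.653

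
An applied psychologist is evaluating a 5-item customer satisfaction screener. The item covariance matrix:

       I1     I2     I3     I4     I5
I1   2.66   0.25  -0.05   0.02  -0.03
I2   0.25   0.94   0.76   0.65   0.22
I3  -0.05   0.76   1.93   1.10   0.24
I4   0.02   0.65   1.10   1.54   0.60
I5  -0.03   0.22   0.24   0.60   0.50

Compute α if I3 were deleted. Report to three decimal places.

Remaining items: I1, I2, I4, I5 (k = 4).
Σσᵢ² = 2.66 + 0.94 + 1.54 + 0.50 = 5.64
σ²_total = 5.64 + 2 × 1.71 = 9.06
α (item deleted) = (4/3)·(1 − 5.64/9.06) = 0.503

α = 0.503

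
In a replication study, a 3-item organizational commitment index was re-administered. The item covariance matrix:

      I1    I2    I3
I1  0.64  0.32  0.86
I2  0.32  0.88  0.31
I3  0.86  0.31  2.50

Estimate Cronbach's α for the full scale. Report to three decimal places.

Σσ²ᵢ = 0.64 + 0.88 + 2.50 = 4.02
Sum of off-diagonal covariances = 1.49
σ²_T = 4.02 + 2 × 1.49 = 7.00
α = (k/(k−1))·(1 − Σσ²ᵢ/σ²_T) = (3/2)·(1 − 4.02/7.00) = 0.639

Cronbach's α = 0.639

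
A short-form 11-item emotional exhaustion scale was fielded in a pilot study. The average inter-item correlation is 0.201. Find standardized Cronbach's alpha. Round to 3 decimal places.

α = 0.735

Standardized α = k·r̄ / (1 + (k−1)·r̄) = 11 × 0.201 / (1 + 10 × 0.201)
  = 2.2110 / 3.0100 = 0.735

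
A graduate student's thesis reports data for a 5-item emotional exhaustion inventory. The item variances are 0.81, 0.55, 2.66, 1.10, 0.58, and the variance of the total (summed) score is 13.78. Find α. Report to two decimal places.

α = 0.73

Σσ²ᵢ = 0.81 + 0.55 + 2.66 + 1.10 + 0.58 = 5.70
α = (k/(k−1))·(1 − Σσ²ᵢ/Var(T)) = (5/4)·(1 − 5.70/13.78) = 0.73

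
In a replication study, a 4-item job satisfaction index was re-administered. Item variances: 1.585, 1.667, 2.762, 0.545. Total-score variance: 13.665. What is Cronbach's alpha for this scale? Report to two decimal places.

Σσᵢ² = 1.585 + 1.667 + 2.762 + 0.545 = 6.559
α = (k/(k−1))·(1 − Σσᵢ²/total variance) = (4/3)·(1 − 6.559/13.665) = 0.69

α = 0.69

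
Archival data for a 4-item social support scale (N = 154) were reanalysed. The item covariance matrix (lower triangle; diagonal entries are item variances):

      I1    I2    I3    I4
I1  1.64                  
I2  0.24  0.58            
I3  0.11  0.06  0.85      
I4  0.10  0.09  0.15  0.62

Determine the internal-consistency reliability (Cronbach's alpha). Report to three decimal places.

sum of item variances = 1.64 + 0.58 + 0.85 + 0.62 = 3.69
Sum of the distinct covariances = 0.75
total variance = 3.69 + 2 × 0.75 = 5.19
α = (k/(k−1))·(1 − sum of item variances/total variance) = (4/3)·(1 − 3.69/5.19) = 0.385

Cronbach's alpha = 0.385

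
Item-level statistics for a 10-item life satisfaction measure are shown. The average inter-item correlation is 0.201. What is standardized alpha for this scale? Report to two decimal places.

Standardized α = k·r̄ / (1 + (k−1)·r̄) = 10 × 0.201 / (1 + 9 × 0.201)
  = 2.0100 / 2.8090 = 0.72

α = 0.72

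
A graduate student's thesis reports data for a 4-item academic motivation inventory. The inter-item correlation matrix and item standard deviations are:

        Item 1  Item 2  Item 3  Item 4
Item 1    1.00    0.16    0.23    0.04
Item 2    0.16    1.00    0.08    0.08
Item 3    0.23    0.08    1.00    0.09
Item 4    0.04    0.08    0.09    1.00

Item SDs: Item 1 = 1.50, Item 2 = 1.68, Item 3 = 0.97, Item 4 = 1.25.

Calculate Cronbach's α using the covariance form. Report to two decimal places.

Cronbach's α = 0.32

Σσ²ᵢ = 1.50² + 1.68² + 0.97² + 1.25² = 7.5758
Covariances σ_ij = r_ij · s_i · s_j:
  σ(Item 1,Item 2) = 0.16 × 1.50 × 1.68 = 0.4032
  σ(Item 1,Item 3) = 0.23 × 1.50 × 0.97 = 0.3347
  σ(Item 1,Item 4) = 0.04 × 1.50 × 1.25 = 0.0750
  σ(Item 2,Item 3) = 0.08 × 1.68 × 0.97 = 0.1304
  σ(Item 2,Item 4) = 0.08 × 1.68 × 1.25 = 0.1680
  σ(Item 3,Item 4) = 0.09 × 0.97 × 1.25 = 0.1091
σ²_T = Σσ²ᵢ + 2·Σσ_ij = 7.5758 + 2 × 1.2204 = 10.0166
α = (4/3)·(1 − 7.5758/10.0166) = 0.32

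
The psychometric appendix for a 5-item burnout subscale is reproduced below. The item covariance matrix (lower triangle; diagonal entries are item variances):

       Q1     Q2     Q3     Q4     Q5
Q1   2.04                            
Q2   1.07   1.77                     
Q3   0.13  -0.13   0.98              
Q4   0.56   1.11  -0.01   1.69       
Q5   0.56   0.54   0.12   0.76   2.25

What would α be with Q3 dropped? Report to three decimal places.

α = 0.724

Remaining items: Q1, Q2, Q4, Q5 (k = 4).
Σσᵢ² = 2.04 + 1.77 + 1.69 + 2.25 = 7.75
total variance = 7.75 + 2 × 4.60 = 16.95
α (item deleted) = (4/3)·(1 − 7.75/16.95) = 0.724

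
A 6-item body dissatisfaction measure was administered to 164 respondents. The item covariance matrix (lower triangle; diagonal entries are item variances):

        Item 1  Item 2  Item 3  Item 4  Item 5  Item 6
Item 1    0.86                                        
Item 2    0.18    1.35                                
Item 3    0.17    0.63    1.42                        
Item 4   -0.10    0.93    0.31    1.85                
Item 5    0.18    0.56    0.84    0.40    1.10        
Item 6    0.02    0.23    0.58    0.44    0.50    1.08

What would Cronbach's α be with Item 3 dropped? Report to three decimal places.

Remaining items: Item 1, Item 2, Item 4, Item 5, Item 6 (k = 5).
sum of item variances = 0.86 + 1.35 + 1.85 + 1.10 + 1.08 = 6.24
total variance = 6.24 + 2 × 3.34 = 12.92
α (item deleted) = (5/4)·(1 − 6.24/12.92) = 0.646

α = 0.646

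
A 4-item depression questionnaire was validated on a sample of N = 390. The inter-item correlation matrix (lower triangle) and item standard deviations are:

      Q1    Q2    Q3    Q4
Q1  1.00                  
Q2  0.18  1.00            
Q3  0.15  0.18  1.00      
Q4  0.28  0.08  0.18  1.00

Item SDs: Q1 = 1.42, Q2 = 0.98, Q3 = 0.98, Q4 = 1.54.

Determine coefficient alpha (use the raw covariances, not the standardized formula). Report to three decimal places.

Σσ²ᵢ = 1.42² + 0.98² + 0.98² + 1.54² = 6.3088
Covariances σ_ij = r_ij · s_i · s_j:
  σ(Q1,Q2) = 0.18 × 1.42 × 0.98 = 0.2505
  σ(Q1,Q3) = 0.15 × 1.42 × 0.98 = 0.2087
  σ(Q1,Q4) = 0.28 × 1.42 × 1.54 = 0.6123
  σ(Q2,Q3) = 0.18 × 0.98 × 0.98 = 0.1729
  σ(Q2,Q4) = 0.08 × 0.98 × 1.54 = 0.1207
  σ(Q3,Q4) = 0.18 × 0.98 × 1.54 = 0.2717
σ²_T = Σσ²ᵢ + 2·Σσ_ij = 6.3088 + 2 × 1.6368 = 9.5824
α = (4/3)·(1 − 6.3088/9.5824) = 0.456

α = 0.456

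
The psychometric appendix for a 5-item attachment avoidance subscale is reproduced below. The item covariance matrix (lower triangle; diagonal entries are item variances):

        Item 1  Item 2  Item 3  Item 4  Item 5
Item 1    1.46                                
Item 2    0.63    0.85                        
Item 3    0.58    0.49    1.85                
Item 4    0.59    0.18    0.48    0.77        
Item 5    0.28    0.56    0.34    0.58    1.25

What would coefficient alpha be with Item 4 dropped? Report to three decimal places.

Remaining items: Item 1, Item 2, Item 3, Item 5 (k = 4).
Σσ²ᵢ = 1.46 + 0.85 + 1.85 + 1.25 = 5.41
σ²_total = 5.41 + 2 × 2.88 = 11.17
α (item deleted) = (4/3)·(1 − 5.41/11.17) = 0.688

coefficient alpha = 0.688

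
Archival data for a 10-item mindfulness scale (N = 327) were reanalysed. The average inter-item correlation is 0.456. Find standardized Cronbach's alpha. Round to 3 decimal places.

Standardized α = k·r̄ / (1 + (k−1)·r̄) = 10 × 0.456 / (1 + 9 × 0.456)
  = 4.5600 / 5.1040 = 0.893

standardized Cronbach's alpha = 0.893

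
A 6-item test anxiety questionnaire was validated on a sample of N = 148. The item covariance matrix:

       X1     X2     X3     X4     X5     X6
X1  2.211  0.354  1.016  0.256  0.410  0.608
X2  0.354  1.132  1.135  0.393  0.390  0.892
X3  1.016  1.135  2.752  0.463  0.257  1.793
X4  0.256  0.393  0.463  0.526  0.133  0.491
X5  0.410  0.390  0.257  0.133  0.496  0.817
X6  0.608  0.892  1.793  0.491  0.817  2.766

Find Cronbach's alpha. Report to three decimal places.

Σσ²ᵢ = 2.211 + 1.132 + 2.752 + 0.526 + 0.496 + 2.766 = 9.883
Sum of off-diagonal covariances = 9.408
total variance = 9.883 + 2 × 9.408 = 28.699
α = (k/(k−1))·(1 − Σσ²ᵢ/total variance) = (6/5)·(1 − 9.883/28.699) = 0.787

Cronbach's alpha = 0.787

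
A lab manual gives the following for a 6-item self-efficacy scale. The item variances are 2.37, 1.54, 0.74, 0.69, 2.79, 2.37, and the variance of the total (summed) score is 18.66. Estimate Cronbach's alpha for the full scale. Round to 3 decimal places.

Σσ²ᵢ = 2.37 + 1.54 + 0.74 + 0.69 + 2.79 + 2.37 = 10.50
α = (k/(k−1))·(1 − Σσ²ᵢ/total variance) = (6/5)·(1 − 10.50/18.66) = 0.525

α = 0.525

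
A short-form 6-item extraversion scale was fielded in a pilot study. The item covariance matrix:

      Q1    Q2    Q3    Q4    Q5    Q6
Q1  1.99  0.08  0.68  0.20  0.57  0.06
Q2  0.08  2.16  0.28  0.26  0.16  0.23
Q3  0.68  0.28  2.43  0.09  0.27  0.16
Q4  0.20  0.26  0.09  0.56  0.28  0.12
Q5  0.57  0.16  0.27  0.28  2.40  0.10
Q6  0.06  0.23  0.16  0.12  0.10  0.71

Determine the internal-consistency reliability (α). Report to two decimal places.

Σσᵢ² = 1.99 + 2.16 + 2.43 + 0.56 + 2.40 + 0.71 = 10.25
Σ_{i<j} σ_ij = 3.54
σ²_total = 10.25 + 2 × 3.54 = 17.33
α = (k/(k−1))·(1 − Σσᵢ²/σ²_total) = (6/5)·(1 − 10.25/17.33) = 0.49

α = 0.49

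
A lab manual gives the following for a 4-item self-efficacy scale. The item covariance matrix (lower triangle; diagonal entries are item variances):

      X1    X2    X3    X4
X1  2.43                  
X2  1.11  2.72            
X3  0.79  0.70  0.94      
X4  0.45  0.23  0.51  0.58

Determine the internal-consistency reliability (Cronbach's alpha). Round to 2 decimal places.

Σσ²ᵢ = 2.43 + 2.72 + 0.94 + 0.58 = 6.67
Sum of the distinct covariances = 3.79
total variance = 6.67 + 2 × 3.79 = 14.25
α = (k/(k−1))·(1 − Σσ²ᵢ/total variance) = (4/3)·(1 − 6.67/14.25) = 0.71

Cronbach's alpha = 0.71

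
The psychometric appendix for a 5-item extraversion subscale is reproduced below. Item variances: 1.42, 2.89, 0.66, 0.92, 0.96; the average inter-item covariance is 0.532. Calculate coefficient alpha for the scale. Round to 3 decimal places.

sum of item variances = 1.42 + 2.89 + 0.66 + 0.92 + 0.96 = 6.85
Sum of the 10 distinct covariances = 10 × 0.532 = 5.320
σ²_T = sum of item variances + 2·Σcov = 6.85 + 2 × 5.320 = 17.490
α = (5/4)·(1 − 6.85/17.490) = 0.760

α = 0.760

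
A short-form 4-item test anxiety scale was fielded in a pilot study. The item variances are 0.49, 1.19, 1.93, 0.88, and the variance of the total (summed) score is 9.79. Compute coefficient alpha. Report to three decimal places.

coefficient alpha = 0.722

Σσᵢ² = 0.49 + 1.19 + 1.93 + 0.88 = 4.49
α = (k/(k−1))·(1 − Σσᵢ²/total variance) = (4/3)·(1 − 4.49/9.79) = 0.722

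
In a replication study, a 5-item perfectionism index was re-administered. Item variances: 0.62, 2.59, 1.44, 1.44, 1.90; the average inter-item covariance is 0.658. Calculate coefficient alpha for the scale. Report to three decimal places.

α = 0.778

ΣVar(i) = 0.62 + 2.59 + 1.44 + 1.44 + 1.90 = 7.99
Sum of the 10 distinct covariances = 10 × 0.658 = 6.580
σ²_total = ΣVar(i) + 2·Σcov = 7.99 + 2 × 6.580 = 21.150
α = (5/4)·(1 − 7.99/21.150) = 0.778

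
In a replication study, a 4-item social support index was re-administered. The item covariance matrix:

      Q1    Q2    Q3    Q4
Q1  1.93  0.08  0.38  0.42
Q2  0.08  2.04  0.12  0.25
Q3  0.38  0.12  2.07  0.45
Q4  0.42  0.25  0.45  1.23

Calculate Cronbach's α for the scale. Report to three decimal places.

Σσ²ᵢ = 1.93 + 2.04 + 2.07 + 1.23 = 7.27
Sum of off-diagonal covariances = 1.70
total variance = 7.27 + 2 × 1.70 = 10.67
α = (k/(k−1))·(1 − Σσ²ᵢ/total variance) = (4/3)·(1 − 7.27/10.67) = 0.425

α = 0.425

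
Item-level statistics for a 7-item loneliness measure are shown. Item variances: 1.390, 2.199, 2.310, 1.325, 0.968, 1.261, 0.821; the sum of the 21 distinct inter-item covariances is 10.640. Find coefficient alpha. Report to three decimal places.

coefficient alpha = 0.787

ΣVar(i) = 1.390 + 2.199 + 2.310 + 1.325 + 0.968 + 1.261 + 0.821 = 10.274
Sum of distinct covariances = 10.640
Var(T) = ΣVar(i) + 2·Σcov = 10.274 + 2 × 10.640 = 31.554
α = (7/6)·(1 − 10.274/31.554) = 0.787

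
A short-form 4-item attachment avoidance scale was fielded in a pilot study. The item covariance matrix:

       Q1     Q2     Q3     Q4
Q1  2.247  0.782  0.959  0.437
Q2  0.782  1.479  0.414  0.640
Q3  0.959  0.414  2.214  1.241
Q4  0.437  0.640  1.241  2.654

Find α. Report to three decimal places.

α = 0.680

Σσ²ᵢ = 2.247 + 1.479 + 2.214 + 2.654 = 8.594
Sum of off-diagonal covariances = 4.473
σ²_T = 8.594 + 2 × 4.473 = 17.540
α = (k/(k−1))·(1 − Σσ²ᵢ/σ²_T) = (4/3)·(1 − 8.594/17.540) = 0.680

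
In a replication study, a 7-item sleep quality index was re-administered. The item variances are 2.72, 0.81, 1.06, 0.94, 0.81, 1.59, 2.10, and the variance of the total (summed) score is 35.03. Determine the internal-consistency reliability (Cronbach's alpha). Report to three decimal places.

ΣVar(i) = 2.72 + 0.81 + 1.06 + 0.94 + 0.81 + 1.59 + 2.10 = 10.03
α = (k/(k−1))·(1 − ΣVar(i)/Var(T)) = (7/6)·(1 − 10.03/35.03) = 0.833

α = 0.833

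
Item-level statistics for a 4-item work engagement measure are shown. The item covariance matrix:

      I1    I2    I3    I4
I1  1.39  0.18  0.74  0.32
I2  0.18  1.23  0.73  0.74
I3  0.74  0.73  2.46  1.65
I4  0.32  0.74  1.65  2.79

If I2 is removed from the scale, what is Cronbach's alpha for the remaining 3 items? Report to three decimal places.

Remaining items: I1, I3, I4 (k = 3).
sum of item variances = 1.39 + 2.46 + 2.79 = 6.64
total variance = 6.64 + 2 × 2.71 = 12.06
α (item deleted) = (3/2)·(1 − 6.64/12.06) = 0.674

Cronbach's alpha = 0.674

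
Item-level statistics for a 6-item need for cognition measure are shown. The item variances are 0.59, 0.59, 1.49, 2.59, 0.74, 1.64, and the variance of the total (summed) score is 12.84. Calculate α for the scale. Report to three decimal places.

α = 0.486

sum of item variances = 0.59 + 0.59 + 1.49 + 2.59 + 0.74 + 1.64 = 7.64
α = (k/(k−1))·(1 − sum of item variances/total variance) = (6/5)·(1 − 7.64/12.84) = 0.486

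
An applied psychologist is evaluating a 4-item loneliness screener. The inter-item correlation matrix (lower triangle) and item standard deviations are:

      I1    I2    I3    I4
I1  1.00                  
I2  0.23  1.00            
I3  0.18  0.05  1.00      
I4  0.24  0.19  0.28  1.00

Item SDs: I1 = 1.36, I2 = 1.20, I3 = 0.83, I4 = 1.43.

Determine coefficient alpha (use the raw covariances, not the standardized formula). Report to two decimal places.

α = 0.49

Σσ²ᵢ = 1.36² + 1.20² + 0.83² + 1.43² = 6.0234
Covariances σ_ij = r_ij · s_i · s_j:
  σ(I1,I2) = 0.23 × 1.36 × 1.20 = 0.3754
  σ(I1,I3) = 0.18 × 1.36 × 0.83 = 0.2032
  σ(I1,I4) = 0.24 × 1.36 × 1.43 = 0.4668
  σ(I2,I3) = 0.05 × 1.20 × 0.83 = 0.0498
  σ(I2,I4) = 0.19 × 1.20 × 1.43 = 0.3260
  σ(I3,I4) = 0.28 × 0.83 × 1.43 = 0.3323
σ²_T = Σσ²ᵢ + 2·Σσ_ij = 6.0234 + 2 × 1.7535 = 9.5304
α = (4/3)·(1 − 6.0234/9.5304) = 0.49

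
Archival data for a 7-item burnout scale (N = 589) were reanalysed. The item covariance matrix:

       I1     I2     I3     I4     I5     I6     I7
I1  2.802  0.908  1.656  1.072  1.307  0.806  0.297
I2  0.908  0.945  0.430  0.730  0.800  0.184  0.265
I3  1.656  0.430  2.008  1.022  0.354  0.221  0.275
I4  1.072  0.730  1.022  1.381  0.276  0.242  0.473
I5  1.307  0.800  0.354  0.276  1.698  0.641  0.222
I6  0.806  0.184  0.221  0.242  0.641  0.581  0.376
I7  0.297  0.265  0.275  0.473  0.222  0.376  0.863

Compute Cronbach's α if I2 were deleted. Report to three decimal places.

Cronbach's α = 0.797

Remaining items: I1, I3, I4, I5, I6, I7 (k = 6).
sum of item variances = 2.802 + 2.008 + 1.381 + 1.698 + 0.581 + 0.863 = 9.333
Var(T) = 9.333 + 2 × 9.240 = 27.813
α (item deleted) = (6/5)·(1 − 9.333/27.813) = 0.797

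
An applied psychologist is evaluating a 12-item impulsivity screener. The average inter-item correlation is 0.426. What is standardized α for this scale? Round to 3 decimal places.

Standardized α = k·r̄ / (1 + (k−1)·r̄) = 12 × 0.426 / (1 + 11 × 0.426)
  = 5.1120 / 5.6860 = 0.899

α = 0.899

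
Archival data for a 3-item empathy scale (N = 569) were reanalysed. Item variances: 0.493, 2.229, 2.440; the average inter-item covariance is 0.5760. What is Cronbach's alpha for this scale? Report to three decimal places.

α = 0.602

Σσᵢ² = 0.493 + 2.229 + 2.440 = 5.162
Sum of the 3 distinct covariances = 3 × 0.5760 = 1.7280
σ²_total = Σσᵢ² + 2·Σcov = 5.162 + 2 × 1.7280 = 8.6180
α = (3/2)·(1 − 5.162/8.6180) = 0.602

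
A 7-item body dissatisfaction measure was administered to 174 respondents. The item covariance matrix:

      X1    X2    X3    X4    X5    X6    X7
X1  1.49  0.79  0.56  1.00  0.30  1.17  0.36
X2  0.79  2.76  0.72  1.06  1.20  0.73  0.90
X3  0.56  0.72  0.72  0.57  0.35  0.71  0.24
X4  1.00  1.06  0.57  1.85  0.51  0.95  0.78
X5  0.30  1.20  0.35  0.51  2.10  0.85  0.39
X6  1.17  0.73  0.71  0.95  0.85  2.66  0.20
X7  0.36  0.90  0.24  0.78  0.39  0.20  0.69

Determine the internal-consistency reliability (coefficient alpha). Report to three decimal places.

α = 0.817

Σσ²ᵢ = 1.49 + 2.76 + 0.72 + 1.85 + 2.10 + 2.66 + 0.69 = 12.27
Sum of off-diagonal covariances = 14.34
σ²_total = 12.27 + 2 × 14.34 = 40.95
α = (k/(k−1))·(1 − Σσ²ᵢ/σ²_total) = (7/6)·(1 − 12.27/40.95) = 0.817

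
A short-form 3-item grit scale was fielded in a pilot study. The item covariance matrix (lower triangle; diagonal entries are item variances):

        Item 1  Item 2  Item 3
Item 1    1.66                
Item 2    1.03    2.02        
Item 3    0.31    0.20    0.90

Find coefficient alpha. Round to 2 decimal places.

Σσ²ᵢ = 1.66 + 2.02 + 0.90 = 4.58
Sum of off-diagonal covariances = 1.54
total variance = 4.58 + 2 × 1.54 = 7.66
α = (k/(k−1))·(1 − Σσ²ᵢ/total variance) = (3/2)·(1 − 4.58/7.66) = 0.60

α = 0.60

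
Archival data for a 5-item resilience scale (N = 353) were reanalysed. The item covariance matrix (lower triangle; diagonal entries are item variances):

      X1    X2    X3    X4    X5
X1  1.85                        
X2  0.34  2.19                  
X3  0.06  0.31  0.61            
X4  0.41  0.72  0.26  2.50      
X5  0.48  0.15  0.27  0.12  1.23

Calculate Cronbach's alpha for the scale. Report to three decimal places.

Cronbach's alpha = 0.534

sum of item variances = 1.85 + 2.19 + 0.61 + 2.50 + 1.23 = 8.38
Sum of the distinct covariances = 3.12
σ²_total = 8.38 + 2 × 3.12 = 14.62
α = (k/(k−1))·(1 − sum of item variances/σ²_total) = (5/4)·(1 − 8.38/14.62) = 0.534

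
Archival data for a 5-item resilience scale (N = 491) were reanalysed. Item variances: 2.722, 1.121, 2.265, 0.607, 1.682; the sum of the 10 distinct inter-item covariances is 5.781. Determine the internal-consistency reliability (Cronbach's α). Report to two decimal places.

α = 0.72

Σσᵢ² = 2.722 + 1.121 + 2.265 + 0.607 + 1.682 = 8.397
Sum of distinct covariances = 5.781
total variance = Σσᵢ² + 2·Σcov = 8.397 + 2 × 5.781 = 19.959
α = (5/4)·(1 − 8.397/19.959) = 0.72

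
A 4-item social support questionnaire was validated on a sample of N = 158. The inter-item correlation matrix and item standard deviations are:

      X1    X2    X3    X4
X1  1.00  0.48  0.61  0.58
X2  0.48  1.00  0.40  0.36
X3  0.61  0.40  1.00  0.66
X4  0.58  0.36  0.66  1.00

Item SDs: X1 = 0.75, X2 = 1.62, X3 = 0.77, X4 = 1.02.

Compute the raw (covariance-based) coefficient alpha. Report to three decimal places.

α = 0.738

Σσ²ᵢ = 0.75² + 1.62² + 0.77² + 1.02² = 4.8202
Covariances σ_ij = r_ij · s_i · s_j:
  σ(X1,X2) = 0.48 × 0.75 × 1.62 = 0.5832
  σ(X1,X3) = 0.61 × 0.75 × 0.77 = 0.3523
  σ(X1,X4) = 0.58 × 0.75 × 1.02 = 0.4437
  σ(X2,X3) = 0.40 × 1.62 × 0.77 = 0.4990
  σ(X2,X4) = 0.36 × 1.62 × 1.02 = 0.5949
  σ(X3,X4) = 0.66 × 0.77 × 1.02 = 0.5184
σ²_T = Σσ²ᵢ + 2·Σσ_ij = 4.8202 + 2 × 2.9915 = 10.8032
α = (4/3)·(1 − 4.8202/10.8032) = 0.738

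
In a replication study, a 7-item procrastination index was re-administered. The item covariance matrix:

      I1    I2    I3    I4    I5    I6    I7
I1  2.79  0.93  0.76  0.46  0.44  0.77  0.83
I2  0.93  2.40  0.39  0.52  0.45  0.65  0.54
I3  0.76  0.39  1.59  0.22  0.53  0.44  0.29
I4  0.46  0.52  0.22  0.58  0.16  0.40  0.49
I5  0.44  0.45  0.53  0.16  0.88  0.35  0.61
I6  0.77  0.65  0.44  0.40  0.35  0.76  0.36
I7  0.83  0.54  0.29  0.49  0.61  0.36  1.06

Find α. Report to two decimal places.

α = 0.79

Σσᵢ² = 2.79 + 2.40 + 1.59 + 0.58 + 0.88 + 0.76 + 1.06 = 10.06
Sum of the distinct covariances = 10.59
σ²_T = 10.06 + 2 × 10.59 = 31.24
α = (k/(k−1))·(1 − Σσᵢ²/σ²_T) = (7/6)·(1 − 10.06/31.24) = 0.79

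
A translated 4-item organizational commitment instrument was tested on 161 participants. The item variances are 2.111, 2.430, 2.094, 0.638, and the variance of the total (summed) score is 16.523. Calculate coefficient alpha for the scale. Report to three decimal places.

α = 0.746

Σσ²ᵢ = 2.111 + 2.430 + 2.094 + 0.638 = 7.273
α = (k/(k−1))·(1 − Σσ²ᵢ/total variance) = (4/3)·(1 − 7.273/16.523) = 0.746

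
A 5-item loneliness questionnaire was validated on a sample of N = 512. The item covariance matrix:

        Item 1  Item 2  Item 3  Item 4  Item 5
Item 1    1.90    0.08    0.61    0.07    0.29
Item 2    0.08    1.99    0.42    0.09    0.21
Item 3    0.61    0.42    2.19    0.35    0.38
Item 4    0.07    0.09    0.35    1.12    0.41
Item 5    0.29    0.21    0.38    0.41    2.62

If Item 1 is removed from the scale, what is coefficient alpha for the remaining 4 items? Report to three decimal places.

Remaining items: Item 2, Item 3, Item 4, Item 5 (k = 4).
ΣVar(i) = 1.99 + 2.19 + 1.12 + 2.62 = 7.92
σ²_total = 7.92 + 2 × 1.86 = 11.64
α (item deleted) = (4/3)·(1 − 7.92/11.64) = 0.426

coefficient alpha = 0.426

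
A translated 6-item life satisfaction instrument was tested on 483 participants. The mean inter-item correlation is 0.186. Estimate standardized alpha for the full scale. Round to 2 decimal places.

standardized alpha = 0.58

Standardized α = k·r̄ / (1 + (k−1)·r̄) = 6 × 0.186 / (1 + 5 × 0.186)
  = 1.1160 / 1.9300 = 0.58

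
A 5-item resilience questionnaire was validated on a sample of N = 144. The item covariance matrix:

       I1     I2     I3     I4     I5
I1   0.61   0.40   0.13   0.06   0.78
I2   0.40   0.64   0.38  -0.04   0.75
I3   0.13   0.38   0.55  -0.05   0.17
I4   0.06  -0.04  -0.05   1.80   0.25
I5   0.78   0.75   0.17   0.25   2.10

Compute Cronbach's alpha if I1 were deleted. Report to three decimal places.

α = 0.486

Remaining items: I2, I3, I4, I5 (k = 4).
Σσ²ᵢ = 0.64 + 0.55 + 1.80 + 2.10 = 5.09
Var(T) = 5.09 + 2 × 1.46 = 8.01
α (item deleted) = (4/3)·(1 − 5.09/8.01) = 0.486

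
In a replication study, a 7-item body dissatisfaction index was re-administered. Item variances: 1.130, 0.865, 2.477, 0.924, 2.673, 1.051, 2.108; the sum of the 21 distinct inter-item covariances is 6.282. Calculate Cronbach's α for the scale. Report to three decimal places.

Cronbach's α = 0.616

sum of item variances = 1.130 + 0.865 + 2.477 + 0.924 + 2.673 + 1.051 + 2.108 = 11.228
Sum of distinct covariances = 6.282
total variance = sum of item variances + 2·Σcov = 11.228 + 2 × 6.282 = 23.792
α = (7/6)·(1 − 11.228/23.792) = 0.616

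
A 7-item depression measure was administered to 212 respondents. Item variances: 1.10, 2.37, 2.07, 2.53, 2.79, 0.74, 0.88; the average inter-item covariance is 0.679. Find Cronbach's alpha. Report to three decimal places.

Σσ²ᵢ = 1.10 + 2.37 + 2.07 + 2.53 + 2.79 + 0.74 + 0.88 = 12.48
Sum of the 21 distinct covariances = 21 × 0.679 = 14.259
σ²_total = Σσ²ᵢ + 2·Σcov = 12.48 + 2 × 14.259 = 40.998
α = (7/6)·(1 − 12.48/40.998) = 0.812

Cronbach's alpha = 0.812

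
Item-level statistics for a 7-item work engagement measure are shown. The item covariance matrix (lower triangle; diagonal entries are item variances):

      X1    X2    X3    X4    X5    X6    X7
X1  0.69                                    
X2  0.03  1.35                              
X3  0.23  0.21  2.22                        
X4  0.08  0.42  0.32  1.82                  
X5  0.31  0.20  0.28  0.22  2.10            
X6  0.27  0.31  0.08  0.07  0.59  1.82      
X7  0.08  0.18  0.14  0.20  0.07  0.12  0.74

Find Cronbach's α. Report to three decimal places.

ΣVar(i) = 0.69 + 1.35 + 2.22 + 1.82 + 2.10 + 1.82 + 0.74 = 10.74
Σ_{i<j} σ_ij = 4.41
σ²_T = 10.74 + 2 × 4.41 = 19.56
α = (k/(k−1))·(1 − ΣVar(i)/σ²_T) = (7/6)·(1 − 10.74/19.56) = 0.526

Cronbach's α = 0.526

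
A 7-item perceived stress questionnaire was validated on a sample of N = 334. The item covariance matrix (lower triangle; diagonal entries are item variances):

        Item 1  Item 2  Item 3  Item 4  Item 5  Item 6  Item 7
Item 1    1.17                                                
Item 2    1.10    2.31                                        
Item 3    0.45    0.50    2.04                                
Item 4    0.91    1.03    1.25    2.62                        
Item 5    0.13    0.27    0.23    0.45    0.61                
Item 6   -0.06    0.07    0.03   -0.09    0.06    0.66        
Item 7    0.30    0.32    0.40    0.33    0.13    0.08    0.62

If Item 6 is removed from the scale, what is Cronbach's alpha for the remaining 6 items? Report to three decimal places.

α = 0.750

Remaining items: Item 1, Item 2, Item 3, Item 4, Item 5, Item 7 (k = 6).
Σσ²ᵢ = 1.17 + 2.31 + 2.04 + 2.62 + 0.61 + 0.62 = 9.37
σ²_T = 9.37 + 2 × 7.80 = 24.97
α (item deleted) = (6/5)·(1 − 9.37/24.97) = 0.750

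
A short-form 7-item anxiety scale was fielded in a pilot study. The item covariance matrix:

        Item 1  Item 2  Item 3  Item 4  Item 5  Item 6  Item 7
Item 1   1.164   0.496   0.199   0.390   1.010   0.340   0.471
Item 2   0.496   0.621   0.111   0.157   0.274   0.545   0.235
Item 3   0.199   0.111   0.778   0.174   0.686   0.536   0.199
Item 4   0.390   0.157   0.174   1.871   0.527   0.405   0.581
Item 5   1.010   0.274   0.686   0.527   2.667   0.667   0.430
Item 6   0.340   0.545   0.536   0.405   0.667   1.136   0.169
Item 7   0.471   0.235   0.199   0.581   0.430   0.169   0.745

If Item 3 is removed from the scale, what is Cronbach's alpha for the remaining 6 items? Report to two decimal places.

α = 0.74

Remaining items: Item 1, Item 2, Item 4, Item 5, Item 6, Item 7 (k = 6).
ΣVar(i) = 1.164 + 0.621 + 1.871 + 2.667 + 1.136 + 0.745 = 8.204
total variance = 8.204 + 2 × 6.697 = 21.598
α (item deleted) = (6/5)·(1 − 8.204/21.598) = 0.74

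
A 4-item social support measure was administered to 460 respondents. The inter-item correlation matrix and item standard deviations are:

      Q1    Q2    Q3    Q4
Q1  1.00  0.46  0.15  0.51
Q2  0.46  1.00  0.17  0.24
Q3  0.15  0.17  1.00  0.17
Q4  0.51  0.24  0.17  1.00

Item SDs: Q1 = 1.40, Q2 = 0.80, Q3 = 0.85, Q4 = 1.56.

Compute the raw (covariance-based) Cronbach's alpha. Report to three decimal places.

Cronbach's alpha = 0.613

Σσ²ᵢ = 1.40² + 0.80² + 0.85² + 1.56² = 5.7561
Covariances σ_ij = r_ij · s_i · s_j:
  σ(Q1,Q2) = 0.46 × 1.40 × 0.80 = 0.5152
  σ(Q1,Q3) = 0.15 × 1.40 × 0.85 = 0.1785
  σ(Q1,Q4) = 0.51 × 1.40 × 1.56 = 1.1138
  σ(Q2,Q3) = 0.17 × 0.80 × 0.85 = 0.1156
  σ(Q2,Q4) = 0.24 × 0.80 × 1.56 = 0.2995
  σ(Q3,Q4) = 0.17 × 0.85 × 1.56 = 0.2254
σ²_T = Σσ²ᵢ + 2·Σσ_ij = 5.7561 + 2 × 2.4480 = 10.6521
α = (4/3)·(1 − 5.7561/10.6521) = 0.613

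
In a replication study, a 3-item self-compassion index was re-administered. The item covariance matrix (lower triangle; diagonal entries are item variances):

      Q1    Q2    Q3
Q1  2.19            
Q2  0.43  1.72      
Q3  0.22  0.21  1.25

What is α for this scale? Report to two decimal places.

α = 0.38

Σσᵢ² = 2.19 + 1.72 + 1.25 = 5.16
Sum of off-diagonal covariances = 0.86
total variance = 5.16 + 2 × 0.86 = 6.88
α = (k/(k−1))·(1 − Σσᵢ²/total variance) = (3/2)·(1 − 5.16/6.88) = 0.38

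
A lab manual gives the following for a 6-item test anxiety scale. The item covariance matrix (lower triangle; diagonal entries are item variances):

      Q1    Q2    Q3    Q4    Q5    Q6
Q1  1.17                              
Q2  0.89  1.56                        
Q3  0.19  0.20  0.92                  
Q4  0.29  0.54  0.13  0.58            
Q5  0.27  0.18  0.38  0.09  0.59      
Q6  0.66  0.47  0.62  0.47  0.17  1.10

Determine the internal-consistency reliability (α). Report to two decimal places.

ΣVar(i) = 1.17 + 1.56 + 0.92 + 0.58 + 0.59 + 1.10 = 5.92
Σ_{i<j} σ_ij = 5.55
σ²_T = 5.92 + 2 × 5.55 = 17.02
α = (k/(k−1))·(1 − ΣVar(i)/σ²_T) = (6/5)·(1 − 5.92/17.02) = 0.78

α = 0.78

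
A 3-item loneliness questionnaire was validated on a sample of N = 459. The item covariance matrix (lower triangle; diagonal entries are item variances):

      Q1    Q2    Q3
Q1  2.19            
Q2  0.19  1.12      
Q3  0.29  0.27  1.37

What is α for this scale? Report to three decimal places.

α = 0.364

sum of item variances = 2.19 + 1.12 + 1.37 = 4.68
Sum of the distinct covariances = 0.75
σ²_total = 4.68 + 2 × 0.75 = 6.18
α = (k/(k−1))·(1 − sum of item variances/σ²_total) = (3/2)·(1 − 4.68/6.18) = 0.364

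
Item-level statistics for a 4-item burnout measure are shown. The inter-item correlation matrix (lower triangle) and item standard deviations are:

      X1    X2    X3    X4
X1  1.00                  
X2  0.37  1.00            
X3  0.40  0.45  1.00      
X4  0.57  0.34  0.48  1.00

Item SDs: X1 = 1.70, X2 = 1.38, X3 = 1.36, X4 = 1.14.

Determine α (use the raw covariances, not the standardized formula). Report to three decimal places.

α = 0.744

Σσ²ᵢ = 1.70² + 1.38² + 1.36² + 1.14² = 7.9436
Covariances σ_ij = r_ij · s_i · s_j:
  σ(X1,X2) = 0.37 × 1.70 × 1.38 = 0.8680
  σ(X1,X3) = 0.40 × 1.70 × 1.36 = 0.9248
  σ(X1,X4) = 0.57 × 1.70 × 1.14 = 1.1047
  σ(X2,X3) = 0.45 × 1.38 × 1.36 = 0.8446
  σ(X2,X4) = 0.34 × 1.38 × 1.14 = 0.5349
  σ(X3,X4) = 0.48 × 1.36 × 1.14 = 0.7442
σ²_T = Σσ²ᵢ + 2·Σσ_ij = 7.9436 + 2 × 5.0212 = 17.9860
α = (4/3)·(1 − 7.9436/17.9860) = 0.744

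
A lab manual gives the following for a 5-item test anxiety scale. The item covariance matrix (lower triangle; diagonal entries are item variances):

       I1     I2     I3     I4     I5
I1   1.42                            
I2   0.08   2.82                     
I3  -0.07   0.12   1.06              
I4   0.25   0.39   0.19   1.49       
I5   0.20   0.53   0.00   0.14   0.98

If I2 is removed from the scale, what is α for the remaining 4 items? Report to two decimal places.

α = 0.30

Remaining items: I1, I3, I4, I5 (k = 4).
ΣVar(i) = 1.42 + 1.06 + 1.49 + 0.98 = 4.95
σ²_total = 4.95 + 2 × 0.71 = 6.37
α (item deleted) = (4/3)·(1 − 4.95/6.37) = 0.30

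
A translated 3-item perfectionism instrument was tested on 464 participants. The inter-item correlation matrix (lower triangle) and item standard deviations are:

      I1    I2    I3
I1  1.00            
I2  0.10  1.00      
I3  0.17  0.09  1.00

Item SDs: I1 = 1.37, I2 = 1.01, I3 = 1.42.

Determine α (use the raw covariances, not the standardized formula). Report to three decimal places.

α = 0.294

Σσ²ᵢ = 1.37² + 1.01² + 1.42² = 4.9134
Covariances σ_ij = r_ij · s_i · s_j:
  σ(I1,I2) = 0.10 × 1.37 × 1.01 = 0.1384
  σ(I1,I3) = 0.17 × 1.37 × 1.42 = 0.3307
  σ(I2,I3) = 0.09 × 1.01 × 1.42 = 0.1291
σ²_T = Σσ²ᵢ + 2·Σσ_ij = 4.9134 + 2 × 0.5982 = 6.1098
α = (3/2)·(1 − 4.9134/6.1098) = 0.294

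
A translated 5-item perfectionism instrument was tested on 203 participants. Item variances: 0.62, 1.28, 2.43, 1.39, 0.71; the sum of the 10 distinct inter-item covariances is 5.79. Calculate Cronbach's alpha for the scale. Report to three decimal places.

α = 0.804

ΣVar(i) = 0.62 + 1.28 + 2.43 + 1.39 + 0.71 = 6.43
Sum of distinct covariances = 5.79
Var(T) = ΣVar(i) + 2·Σcov = 6.43 + 2 × 5.79 = 18.01
α = (5/4)·(1 − 6.43/18.01) = 0.804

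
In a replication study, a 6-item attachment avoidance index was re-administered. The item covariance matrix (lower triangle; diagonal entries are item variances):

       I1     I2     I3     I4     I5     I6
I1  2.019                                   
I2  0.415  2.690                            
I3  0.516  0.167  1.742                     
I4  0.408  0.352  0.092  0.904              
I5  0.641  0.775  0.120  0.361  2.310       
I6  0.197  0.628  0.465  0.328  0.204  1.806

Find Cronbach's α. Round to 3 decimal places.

Cronbach's α = 0.597

Σσᵢ² = 2.019 + 2.690 + 1.742 + 0.904 + 2.310 + 1.806 = 11.471
Sum of the distinct covariances = 5.669
σ²_total = 11.471 + 2 × 5.669 = 22.809
α = (k/(k−1))·(1 − Σσᵢ²/σ²_total) = (6/5)·(1 − 11.471/22.809) = 0.597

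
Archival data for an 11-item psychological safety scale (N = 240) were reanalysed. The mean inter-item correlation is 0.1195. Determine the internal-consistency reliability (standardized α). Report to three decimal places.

standardized α = 0.599

Standardized α = k·r̄ / (1 + (k−1)·r̄) = 11 × 0.1195 / (1 + 10 × 0.1195)
  = 1.3145 / 2.1950 = 0.599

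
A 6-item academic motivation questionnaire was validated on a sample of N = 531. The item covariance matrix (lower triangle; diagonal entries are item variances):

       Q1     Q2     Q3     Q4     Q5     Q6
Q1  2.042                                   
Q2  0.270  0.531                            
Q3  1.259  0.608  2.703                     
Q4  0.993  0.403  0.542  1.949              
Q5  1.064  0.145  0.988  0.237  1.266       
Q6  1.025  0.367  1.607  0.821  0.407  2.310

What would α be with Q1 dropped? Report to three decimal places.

α = 0.729

Remaining items: Q2, Q3, Q4, Q5, Q6 (k = 5).
Σσᵢ² = 0.531 + 2.703 + 1.949 + 1.266 + 2.310 = 8.759
σ²_total = 8.759 + 2 × 6.125 = 21.009
α (item deleted) = (5/4)·(1 − 8.759/21.009) = 0.729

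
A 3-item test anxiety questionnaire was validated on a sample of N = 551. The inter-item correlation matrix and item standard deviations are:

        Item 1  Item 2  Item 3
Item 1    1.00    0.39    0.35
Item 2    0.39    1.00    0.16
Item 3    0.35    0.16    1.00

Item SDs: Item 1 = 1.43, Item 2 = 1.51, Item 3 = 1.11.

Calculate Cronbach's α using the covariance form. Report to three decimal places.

Σσ²ᵢ = 1.43² + 1.51² + 1.11² = 5.5571
Covariances σ_ij = r_ij · s_i · s_j:
  σ(Item 1,Item 2) = 0.39 × 1.43 × 1.51 = 0.8421
  σ(Item 1,Item 3) = 0.35 × 1.43 × 1.11 = 0.5556
  σ(Item 2,Item 3) = 0.16 × 1.51 × 1.11 = 0.2682
σ²_T = Σσ²ᵢ + 2·Σσ_ij = 5.5571 + 2 × 1.6659 = 8.8889
α = (3/2)·(1 − 5.5571/8.8889) = 0.562

Cronbach's α = 0.562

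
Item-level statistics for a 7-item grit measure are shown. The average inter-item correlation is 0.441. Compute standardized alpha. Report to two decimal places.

Standardized α = k·r̄ / (1 + (k−1)·r̄) = 7 × 0.441 / (1 + 6 × 0.441)
  = 3.0870 / 3.6460 = 0.85

standardized alpha = 0.85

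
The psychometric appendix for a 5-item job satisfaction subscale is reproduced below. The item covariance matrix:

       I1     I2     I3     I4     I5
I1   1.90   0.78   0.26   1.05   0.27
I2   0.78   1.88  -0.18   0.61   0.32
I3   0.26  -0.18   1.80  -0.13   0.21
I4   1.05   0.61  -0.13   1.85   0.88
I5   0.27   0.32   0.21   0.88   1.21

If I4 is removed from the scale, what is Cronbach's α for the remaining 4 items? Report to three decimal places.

Remaining items: I1, I2, I3, I5 (k = 4).
ΣVar(i) = 1.90 + 1.88 + 1.80 + 1.21 = 6.79
total variance = 6.79 + 2 × 1.66 = 10.11
α (item deleted) = (4/3)·(1 − 6.79/10.11) = 0.438

Cronbach's α = 0.438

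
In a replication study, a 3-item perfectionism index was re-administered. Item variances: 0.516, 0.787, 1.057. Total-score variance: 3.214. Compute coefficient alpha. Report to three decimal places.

ΣVar(i) = 0.516 + 0.787 + 1.057 = 2.360
α = (k/(k−1))·(1 − ΣVar(i)/σ²_T) = (3/2)·(1 − 2.360/3.214) = 0.399

α = 0.399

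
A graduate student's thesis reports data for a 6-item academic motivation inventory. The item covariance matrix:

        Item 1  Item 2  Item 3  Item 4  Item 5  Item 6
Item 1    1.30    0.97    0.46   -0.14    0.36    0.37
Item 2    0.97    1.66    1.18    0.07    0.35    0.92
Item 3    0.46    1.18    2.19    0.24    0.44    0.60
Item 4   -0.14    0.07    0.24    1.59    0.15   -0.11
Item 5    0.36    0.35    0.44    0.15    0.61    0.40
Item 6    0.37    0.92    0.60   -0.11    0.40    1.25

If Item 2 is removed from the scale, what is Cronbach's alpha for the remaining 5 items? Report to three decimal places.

Remaining items: Item 1, Item 3, Item 4, Item 5, Item 6 (k = 5).
sum of item variances = 1.30 + 2.19 + 1.59 + 0.61 + 1.25 = 6.94
Var(T) = 6.94 + 2 × 2.77 = 12.48
α (item deleted) = (5/4)·(1 − 6.94/12.48) = 0.555

Cronbach's alpha = 0.555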